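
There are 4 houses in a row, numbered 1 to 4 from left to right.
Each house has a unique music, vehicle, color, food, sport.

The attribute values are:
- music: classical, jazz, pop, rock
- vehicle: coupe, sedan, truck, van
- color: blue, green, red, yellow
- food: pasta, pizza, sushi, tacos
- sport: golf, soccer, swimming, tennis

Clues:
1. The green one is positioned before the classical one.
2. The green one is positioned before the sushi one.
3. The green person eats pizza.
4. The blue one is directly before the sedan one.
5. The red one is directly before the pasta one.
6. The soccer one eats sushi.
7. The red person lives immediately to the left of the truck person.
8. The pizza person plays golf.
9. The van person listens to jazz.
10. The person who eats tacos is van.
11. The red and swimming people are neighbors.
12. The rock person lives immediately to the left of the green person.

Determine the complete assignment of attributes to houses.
Solution:

House | Music | Vehicle | Color | Food | Sport
----------------------------------------------
  1   | jazz | van | red | tacos | tennis
  2   | rock | truck | blue | pasta | swimming
  3   | pop | sedan | green | pizza | golf
  4   | classical | coupe | yellow | sushi | soccer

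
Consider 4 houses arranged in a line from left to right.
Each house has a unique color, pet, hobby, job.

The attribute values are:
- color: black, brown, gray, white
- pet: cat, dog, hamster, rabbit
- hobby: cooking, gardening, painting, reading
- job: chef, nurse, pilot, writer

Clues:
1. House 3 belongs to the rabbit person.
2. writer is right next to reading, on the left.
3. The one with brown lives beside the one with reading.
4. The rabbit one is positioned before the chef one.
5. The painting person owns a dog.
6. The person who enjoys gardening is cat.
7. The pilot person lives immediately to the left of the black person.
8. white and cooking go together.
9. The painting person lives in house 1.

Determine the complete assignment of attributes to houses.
Solution:

House | Color | Pet | Hobby | Job
---------------------------------
  1   | brown | dog | painting | writer
  2   | gray | hamster | reading | nurse
  3   | white | rabbit | cooking | pilot
  4   | black | cat | gardening | chef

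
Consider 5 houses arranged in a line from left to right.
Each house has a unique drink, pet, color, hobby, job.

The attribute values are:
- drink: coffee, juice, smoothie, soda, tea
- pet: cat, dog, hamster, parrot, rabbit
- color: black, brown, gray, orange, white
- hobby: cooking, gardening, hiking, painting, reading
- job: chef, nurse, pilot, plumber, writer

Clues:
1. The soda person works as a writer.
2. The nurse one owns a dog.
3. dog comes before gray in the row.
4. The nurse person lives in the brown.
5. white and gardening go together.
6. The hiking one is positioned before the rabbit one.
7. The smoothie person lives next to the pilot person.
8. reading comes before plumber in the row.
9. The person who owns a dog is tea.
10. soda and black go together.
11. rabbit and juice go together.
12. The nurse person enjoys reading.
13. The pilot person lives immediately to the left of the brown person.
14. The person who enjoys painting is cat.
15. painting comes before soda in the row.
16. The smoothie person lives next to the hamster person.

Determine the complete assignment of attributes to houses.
Solution:

House | Drink | Pet | Color | Hobby | Job
-----------------------------------------
  1   | smoothie | cat | orange | painting | chef
  2   | coffee | hamster | white | gardening | pilot
  3   | tea | dog | brown | reading | nurse
  4   | soda | parrot | black | hiking | writer
  5   | juice | rabbit | gray | cooking | plumber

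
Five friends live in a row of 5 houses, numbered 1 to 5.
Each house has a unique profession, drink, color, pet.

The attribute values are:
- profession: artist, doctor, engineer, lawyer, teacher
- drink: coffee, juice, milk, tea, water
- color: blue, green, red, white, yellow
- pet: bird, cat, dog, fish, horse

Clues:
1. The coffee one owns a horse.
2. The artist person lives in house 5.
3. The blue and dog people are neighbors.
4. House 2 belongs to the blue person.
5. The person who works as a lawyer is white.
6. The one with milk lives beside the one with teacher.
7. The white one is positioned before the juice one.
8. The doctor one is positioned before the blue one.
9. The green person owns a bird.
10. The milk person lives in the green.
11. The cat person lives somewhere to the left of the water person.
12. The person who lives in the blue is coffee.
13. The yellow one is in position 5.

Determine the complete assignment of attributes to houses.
Solution:

House | Profession | Drink | Color | Pet
----------------------------------------
  1   | doctor | milk | green | bird
  2   | teacher | coffee | blue | horse
  3   | lawyer | tea | white | dog
  4   | engineer | juice | red | cat
  5   | artist | water | yellow | fish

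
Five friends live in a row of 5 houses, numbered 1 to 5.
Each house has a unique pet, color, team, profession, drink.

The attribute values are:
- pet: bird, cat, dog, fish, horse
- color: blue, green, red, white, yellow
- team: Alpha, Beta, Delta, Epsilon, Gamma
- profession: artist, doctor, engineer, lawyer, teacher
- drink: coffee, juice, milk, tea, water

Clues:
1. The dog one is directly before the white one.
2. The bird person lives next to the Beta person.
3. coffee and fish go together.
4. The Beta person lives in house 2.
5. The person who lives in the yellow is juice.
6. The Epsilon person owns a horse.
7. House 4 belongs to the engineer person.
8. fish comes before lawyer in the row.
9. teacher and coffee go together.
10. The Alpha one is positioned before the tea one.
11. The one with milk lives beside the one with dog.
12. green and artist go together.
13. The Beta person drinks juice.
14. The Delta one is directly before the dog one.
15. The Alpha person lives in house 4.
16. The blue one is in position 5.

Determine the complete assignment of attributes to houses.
Solution:

House | Pet | Color | Team | Profession | Drink
-----------------------------------------------
  1   | bird | green | Delta | artist | milk
  2   | dog | yellow | Beta | doctor | juice
  3   | fish | white | Gamma | teacher | coffee
  4   | cat | red | Alpha | engineer | water
  5   | horse | blue | Epsilon | lawyer | tea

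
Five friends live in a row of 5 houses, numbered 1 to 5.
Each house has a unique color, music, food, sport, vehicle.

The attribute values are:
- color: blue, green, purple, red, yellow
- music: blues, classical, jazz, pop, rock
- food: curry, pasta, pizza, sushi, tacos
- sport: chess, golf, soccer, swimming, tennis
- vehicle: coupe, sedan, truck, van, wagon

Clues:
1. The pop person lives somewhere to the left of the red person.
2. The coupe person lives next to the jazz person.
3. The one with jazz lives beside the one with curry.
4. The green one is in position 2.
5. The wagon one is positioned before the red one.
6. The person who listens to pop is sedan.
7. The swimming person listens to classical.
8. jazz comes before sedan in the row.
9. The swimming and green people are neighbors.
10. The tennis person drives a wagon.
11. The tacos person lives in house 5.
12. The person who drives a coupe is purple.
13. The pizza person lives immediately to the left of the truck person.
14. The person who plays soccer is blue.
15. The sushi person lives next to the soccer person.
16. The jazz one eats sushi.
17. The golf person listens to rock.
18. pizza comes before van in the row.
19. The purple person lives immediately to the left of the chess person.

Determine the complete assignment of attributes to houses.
Solution:

House | Color | Music | Food | Sport | Vehicle
----------------------------------------------
  1   | purple | classical | pizza | swimming | coupe
  2   | green | jazz | sushi | chess | truck
  3   | blue | pop | curry | soccer | sedan
  4   | yellow | blues | pasta | tennis | wagon
  5   | red | rock | tacos | golf | van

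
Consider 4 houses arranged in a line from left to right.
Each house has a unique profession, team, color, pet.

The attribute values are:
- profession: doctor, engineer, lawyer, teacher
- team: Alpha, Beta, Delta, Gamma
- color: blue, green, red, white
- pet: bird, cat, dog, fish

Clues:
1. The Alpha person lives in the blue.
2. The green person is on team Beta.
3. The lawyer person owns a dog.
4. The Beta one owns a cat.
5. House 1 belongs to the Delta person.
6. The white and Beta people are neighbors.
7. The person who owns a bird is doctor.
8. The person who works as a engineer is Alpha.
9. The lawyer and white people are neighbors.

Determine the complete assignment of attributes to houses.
Solution:

House | Profession | Team | Color | Pet
---------------------------------------
  1   | lawyer | Delta | red | dog
  2   | doctor | Gamma | white | bird
  3   | teacher | Beta | green | cat
  4   | engineer | Alpha | blue | fish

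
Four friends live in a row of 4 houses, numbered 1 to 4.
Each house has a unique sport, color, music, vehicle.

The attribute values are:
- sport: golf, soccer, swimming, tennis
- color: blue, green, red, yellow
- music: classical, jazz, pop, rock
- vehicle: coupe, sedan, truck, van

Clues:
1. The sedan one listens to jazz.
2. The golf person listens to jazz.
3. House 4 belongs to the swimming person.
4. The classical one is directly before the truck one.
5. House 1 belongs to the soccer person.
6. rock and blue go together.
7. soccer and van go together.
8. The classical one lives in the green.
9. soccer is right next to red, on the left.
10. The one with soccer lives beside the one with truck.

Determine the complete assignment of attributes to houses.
Solution:

House | Sport | Color | Music | Vehicle
---------------------------------------
  1   | soccer | green | classical | van
  2   | tennis | red | pop | truck
  3   | golf | yellow | jazz | sedan
  4   | swimming | blue | rock | coupe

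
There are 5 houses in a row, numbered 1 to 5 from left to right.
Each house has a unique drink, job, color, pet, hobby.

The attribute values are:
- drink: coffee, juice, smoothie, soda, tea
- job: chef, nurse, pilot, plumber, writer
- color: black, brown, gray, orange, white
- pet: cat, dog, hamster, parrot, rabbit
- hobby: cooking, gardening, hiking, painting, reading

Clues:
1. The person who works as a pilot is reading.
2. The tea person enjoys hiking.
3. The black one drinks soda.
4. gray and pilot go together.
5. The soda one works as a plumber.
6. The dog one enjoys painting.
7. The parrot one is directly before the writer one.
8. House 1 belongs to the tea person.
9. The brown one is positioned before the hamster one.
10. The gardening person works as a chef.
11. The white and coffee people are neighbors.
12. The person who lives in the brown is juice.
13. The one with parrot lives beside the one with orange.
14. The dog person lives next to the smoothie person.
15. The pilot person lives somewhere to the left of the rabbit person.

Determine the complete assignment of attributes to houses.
Solution:

House | Drink | Job | Color | Pet | Hobby
-----------------------------------------
  1   | tea | nurse | white | parrot | hiking
  2   | coffee | writer | orange | dog | painting
  3   | smoothie | pilot | gray | cat | reading
  4   | juice | chef | brown | rabbit | gardening
  5   | soda | plumber | black | hamster | cooking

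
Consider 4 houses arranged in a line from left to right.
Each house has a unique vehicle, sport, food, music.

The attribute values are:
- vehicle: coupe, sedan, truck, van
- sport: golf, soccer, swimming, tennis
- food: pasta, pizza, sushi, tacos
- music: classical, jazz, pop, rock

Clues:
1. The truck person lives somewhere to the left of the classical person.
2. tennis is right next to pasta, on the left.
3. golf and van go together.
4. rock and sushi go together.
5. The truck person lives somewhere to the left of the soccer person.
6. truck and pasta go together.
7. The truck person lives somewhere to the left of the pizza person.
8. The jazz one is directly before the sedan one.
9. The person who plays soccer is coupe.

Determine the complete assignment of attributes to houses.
Solution:

House | Vehicle | Sport | Food | Music
--------------------------------------
  1   | van | golf | tacos | jazz
  2   | sedan | tennis | sushi | rock
  3   | truck | swimming | pasta | pop
  4   | coupe | soccer | pizza | classical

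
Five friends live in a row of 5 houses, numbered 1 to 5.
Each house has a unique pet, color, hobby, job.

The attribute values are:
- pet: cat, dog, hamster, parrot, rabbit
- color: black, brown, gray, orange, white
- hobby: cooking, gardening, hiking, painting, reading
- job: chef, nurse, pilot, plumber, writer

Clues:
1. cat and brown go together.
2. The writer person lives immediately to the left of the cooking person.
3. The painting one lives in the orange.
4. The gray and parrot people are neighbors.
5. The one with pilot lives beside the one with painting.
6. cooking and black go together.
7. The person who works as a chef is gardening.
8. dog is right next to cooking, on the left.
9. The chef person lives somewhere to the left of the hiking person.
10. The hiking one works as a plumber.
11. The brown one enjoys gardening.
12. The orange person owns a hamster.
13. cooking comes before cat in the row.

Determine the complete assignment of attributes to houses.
Solution:

House | Pet | Color | Hobby | Job
---------------------------------
  1   | dog | gray | reading | writer
  2   | parrot | black | cooking | pilot
  3   | hamster | orange | painting | nurse
  4   | cat | brown | gardening | chef
  5   | rabbit | white | hiking | plumber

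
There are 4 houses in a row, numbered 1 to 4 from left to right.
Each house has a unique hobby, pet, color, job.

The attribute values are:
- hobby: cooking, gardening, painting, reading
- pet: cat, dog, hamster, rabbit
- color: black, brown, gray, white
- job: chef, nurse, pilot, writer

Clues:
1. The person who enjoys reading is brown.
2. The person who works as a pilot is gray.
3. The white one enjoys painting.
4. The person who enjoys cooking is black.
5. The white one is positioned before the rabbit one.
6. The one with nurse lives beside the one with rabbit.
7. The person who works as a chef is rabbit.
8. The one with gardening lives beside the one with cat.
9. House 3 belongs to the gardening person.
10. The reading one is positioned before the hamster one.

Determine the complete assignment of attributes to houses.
Solution:

House | Hobby | Pet | Color | Job
---------------------------------
  1   | painting | dog | white | nurse
  2   | reading | rabbit | brown | chef
  3   | gardening | hamster | gray | pilot
  4   | cooking | cat | black | writer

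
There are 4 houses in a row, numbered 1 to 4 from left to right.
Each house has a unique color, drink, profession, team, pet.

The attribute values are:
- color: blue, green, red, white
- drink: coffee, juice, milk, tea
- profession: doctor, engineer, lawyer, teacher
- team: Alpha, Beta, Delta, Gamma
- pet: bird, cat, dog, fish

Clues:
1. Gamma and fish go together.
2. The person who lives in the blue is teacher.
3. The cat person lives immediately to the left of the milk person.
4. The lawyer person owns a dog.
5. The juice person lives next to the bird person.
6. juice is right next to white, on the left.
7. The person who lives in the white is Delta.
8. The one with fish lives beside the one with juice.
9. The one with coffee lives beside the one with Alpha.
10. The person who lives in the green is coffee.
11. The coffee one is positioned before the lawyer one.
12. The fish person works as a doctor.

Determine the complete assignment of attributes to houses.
Solution:

House | Color | Drink | Profession | Team | Pet
-----------------------------------------------
  1   | green | coffee | doctor | Gamma | fish
  2   | blue | juice | teacher | Alpha | cat
  3   | white | milk | engineer | Delta | bird
  4   | red | tea | lawyer | Beta | dog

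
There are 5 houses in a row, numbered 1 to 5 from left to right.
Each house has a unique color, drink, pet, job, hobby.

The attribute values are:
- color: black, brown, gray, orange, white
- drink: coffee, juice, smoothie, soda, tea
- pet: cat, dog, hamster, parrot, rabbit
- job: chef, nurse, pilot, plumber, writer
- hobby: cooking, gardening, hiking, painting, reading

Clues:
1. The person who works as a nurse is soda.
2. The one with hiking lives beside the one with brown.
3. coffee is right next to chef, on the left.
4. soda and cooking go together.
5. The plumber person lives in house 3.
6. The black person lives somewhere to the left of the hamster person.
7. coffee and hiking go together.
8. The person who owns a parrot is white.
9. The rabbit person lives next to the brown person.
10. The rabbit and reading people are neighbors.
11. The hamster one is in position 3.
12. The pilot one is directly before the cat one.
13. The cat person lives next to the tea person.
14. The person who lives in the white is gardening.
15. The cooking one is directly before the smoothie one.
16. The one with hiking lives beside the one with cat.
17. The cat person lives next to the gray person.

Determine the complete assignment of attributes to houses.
Solution:

House | Color | Drink | Pet | Job | Hobby
-----------------------------------------
  1   | black | coffee | rabbit | pilot | hiking
  2   | brown | juice | cat | chef | reading
  3   | gray | tea | hamster | plumber | painting
  4   | orange | soda | dog | nurse | cooking
  5   | white | smoothie | parrot | writer | gardening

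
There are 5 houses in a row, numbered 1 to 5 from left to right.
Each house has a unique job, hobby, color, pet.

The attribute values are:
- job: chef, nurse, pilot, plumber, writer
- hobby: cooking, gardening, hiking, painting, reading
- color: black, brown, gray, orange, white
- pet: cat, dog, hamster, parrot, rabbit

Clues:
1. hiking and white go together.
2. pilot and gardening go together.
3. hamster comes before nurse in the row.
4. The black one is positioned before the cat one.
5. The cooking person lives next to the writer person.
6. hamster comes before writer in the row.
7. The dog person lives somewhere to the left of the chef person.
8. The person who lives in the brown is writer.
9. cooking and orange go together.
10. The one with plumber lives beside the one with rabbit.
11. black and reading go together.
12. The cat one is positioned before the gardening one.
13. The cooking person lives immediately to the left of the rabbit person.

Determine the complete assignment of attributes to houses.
Solution:

House | Job | Hobby | Color | Pet
---------------------------------
  1   | plumber | cooking | orange | hamster
  2   | writer | painting | brown | rabbit
  3   | nurse | reading | black | dog
  4   | chef | hiking | white | cat
  5   | pilot | gardening | gray | parrot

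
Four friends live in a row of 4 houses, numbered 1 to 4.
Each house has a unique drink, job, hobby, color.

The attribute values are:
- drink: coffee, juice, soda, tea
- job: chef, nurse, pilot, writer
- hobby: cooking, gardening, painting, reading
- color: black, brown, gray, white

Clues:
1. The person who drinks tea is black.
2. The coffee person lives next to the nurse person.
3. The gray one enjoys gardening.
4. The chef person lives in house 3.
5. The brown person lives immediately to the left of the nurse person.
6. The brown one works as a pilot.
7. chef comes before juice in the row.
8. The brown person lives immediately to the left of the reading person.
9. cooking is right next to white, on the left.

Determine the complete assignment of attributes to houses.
Solution:

House | Drink | Job | Hobby | Color
-----------------------------------
  1   | coffee | pilot | cooking | brown
  2   | soda | nurse | reading | white
  3   | tea | chef | painting | black
  4   | juice | writer | gardening | gray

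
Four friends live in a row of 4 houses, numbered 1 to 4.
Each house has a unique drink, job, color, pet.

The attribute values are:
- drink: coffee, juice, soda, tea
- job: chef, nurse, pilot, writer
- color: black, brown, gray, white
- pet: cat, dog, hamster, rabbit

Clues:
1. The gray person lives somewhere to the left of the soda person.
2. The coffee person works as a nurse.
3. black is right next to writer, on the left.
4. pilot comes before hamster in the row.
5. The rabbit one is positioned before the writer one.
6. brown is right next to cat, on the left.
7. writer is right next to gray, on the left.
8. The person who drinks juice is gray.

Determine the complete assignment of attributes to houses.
Solution:

House | Drink | Job | Color | Pet
---------------------------------
  1   | coffee | nurse | black | rabbit
  2   | tea | writer | brown | dog
  3   | juice | pilot | gray | cat
  4   | soda | chef | white | hamster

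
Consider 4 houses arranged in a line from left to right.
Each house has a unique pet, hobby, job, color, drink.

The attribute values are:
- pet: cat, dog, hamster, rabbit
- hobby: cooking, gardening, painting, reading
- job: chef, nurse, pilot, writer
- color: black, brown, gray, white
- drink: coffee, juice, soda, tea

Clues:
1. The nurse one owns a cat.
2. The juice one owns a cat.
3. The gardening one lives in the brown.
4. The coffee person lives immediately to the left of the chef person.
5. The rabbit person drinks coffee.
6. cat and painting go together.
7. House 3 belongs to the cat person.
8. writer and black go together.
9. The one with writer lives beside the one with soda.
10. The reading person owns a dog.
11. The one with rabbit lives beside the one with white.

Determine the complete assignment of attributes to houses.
Solution:

House | Pet | Hobby | Job | Color | Drink
-----------------------------------------
  1   | rabbit | cooking | writer | black | coffee
  2   | dog | reading | chef | white | soda
  3   | cat | painting | nurse | gray | juice
  4   | hamster | gardening | pilot | brown | tea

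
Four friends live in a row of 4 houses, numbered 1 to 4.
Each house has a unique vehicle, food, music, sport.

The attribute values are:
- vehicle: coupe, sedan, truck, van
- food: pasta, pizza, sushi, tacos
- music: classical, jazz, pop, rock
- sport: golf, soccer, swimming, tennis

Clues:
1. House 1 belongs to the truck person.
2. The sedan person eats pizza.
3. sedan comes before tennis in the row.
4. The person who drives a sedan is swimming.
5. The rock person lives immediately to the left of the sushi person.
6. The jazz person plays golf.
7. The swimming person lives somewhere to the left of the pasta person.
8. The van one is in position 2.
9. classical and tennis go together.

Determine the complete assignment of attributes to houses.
Solution:

House | Vehicle | Food | Music | Sport
--------------------------------------
  1   | truck | tacos | rock | soccer
  2   | van | sushi | jazz | golf
  3   | sedan | pizza | pop | swimming
  4   | coupe | pasta | classical | tennis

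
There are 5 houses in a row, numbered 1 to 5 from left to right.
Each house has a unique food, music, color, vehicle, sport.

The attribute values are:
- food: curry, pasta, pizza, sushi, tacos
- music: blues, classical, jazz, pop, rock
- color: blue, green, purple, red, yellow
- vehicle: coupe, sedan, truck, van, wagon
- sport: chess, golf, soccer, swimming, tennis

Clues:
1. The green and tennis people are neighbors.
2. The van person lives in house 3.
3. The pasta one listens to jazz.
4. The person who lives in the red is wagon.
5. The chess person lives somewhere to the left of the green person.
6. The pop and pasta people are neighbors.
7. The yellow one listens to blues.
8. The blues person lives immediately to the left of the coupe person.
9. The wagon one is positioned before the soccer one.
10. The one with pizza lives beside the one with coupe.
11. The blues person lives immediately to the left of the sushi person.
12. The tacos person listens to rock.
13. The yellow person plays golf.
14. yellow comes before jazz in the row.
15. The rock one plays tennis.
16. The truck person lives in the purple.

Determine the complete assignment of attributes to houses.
Solution:

House | Food | Music | Color | Vehicle | Sport
----------------------------------------------
  1   | pizza | blues | yellow | sedan | golf
  2   | sushi | pop | blue | coupe | chess
  3   | pasta | jazz | green | van | swimming
  4   | tacos | rock | red | wagon | tennis
  5   | curry | classical | purple | truck | soccer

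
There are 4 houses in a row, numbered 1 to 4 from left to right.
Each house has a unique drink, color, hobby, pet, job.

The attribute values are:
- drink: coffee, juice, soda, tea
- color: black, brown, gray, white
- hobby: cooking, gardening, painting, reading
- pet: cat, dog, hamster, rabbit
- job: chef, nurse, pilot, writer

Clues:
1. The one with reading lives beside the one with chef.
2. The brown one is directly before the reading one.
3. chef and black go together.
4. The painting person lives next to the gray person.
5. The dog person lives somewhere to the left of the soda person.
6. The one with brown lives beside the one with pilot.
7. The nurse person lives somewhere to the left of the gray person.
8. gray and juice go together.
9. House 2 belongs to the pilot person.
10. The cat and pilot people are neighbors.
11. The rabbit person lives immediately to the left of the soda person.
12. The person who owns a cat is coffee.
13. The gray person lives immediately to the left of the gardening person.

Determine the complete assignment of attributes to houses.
Solution:

House | Drink | Color | Hobby | Pet | Job
-----------------------------------------
  1   | coffee | brown | painting | cat | nurse
  2   | juice | gray | reading | dog | pilot
  3   | tea | black | gardening | rabbit | chef
  4   | soda | white | cooking | hamster | writer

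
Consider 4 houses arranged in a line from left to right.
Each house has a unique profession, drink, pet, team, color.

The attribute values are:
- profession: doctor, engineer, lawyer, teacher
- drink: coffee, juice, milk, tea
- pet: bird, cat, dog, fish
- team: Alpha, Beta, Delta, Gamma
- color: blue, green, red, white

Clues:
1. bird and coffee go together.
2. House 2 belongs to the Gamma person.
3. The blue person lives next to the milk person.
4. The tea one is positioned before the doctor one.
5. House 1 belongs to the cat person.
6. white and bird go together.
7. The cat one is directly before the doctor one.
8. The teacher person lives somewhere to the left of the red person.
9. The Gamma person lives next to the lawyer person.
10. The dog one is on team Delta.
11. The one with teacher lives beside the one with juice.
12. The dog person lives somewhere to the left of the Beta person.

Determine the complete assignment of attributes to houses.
Solution:

House | Profession | Drink | Pet | Team | Color
-----------------------------------------------
  1   | teacher | tea | cat | Alpha | green
  2   | doctor | juice | fish | Gamma | blue
  3   | lawyer | milk | dog | Delta | red
  4   | engineer | coffee | bird | Beta | white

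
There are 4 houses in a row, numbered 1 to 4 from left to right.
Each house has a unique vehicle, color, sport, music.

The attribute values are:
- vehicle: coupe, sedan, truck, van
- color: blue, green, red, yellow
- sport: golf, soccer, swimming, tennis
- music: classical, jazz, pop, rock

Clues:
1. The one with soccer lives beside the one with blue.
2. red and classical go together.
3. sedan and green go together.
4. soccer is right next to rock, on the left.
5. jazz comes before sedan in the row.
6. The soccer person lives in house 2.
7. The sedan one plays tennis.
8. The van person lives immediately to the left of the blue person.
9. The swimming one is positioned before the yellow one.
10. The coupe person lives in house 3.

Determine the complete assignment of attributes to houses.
Solution:

House | Vehicle | Color | Sport | Music
---------------------------------------
  1   | truck | red | swimming | classical
  2   | van | yellow | soccer | jazz
  3   | coupe | blue | golf | rock
  4   | sedan | green | tennis | pop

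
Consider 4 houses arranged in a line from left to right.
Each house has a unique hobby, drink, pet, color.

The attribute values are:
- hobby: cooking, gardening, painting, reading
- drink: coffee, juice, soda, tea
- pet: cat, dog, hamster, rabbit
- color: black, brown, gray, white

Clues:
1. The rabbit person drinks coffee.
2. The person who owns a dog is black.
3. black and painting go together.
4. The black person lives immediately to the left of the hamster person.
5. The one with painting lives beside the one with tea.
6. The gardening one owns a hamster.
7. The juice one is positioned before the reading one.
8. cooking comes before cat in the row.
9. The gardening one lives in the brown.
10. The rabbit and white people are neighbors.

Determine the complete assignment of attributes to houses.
Solution:

House | Hobby | Drink | Pet | Color
-----------------------------------
  1   | painting | juice | dog | black
  2   | gardening | tea | hamster | brown
  3   | cooking | coffee | rabbit | gray
  4   | reading | soda | cat | white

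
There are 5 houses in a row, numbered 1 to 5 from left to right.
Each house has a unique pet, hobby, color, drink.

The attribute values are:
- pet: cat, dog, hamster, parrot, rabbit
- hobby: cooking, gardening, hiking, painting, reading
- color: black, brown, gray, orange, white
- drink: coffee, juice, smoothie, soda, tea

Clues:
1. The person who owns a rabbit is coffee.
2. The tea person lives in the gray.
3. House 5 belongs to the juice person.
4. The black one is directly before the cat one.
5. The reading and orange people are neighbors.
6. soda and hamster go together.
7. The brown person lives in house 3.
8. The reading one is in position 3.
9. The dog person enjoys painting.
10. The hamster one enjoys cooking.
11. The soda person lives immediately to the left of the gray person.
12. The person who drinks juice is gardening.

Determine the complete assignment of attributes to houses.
Solution:

House | Pet | Hobby | Color | Drink
-----------------------------------
  1   | hamster | cooking | black | soda
  2   | cat | hiking | gray | tea
  3   | rabbit | reading | brown | coffee
  4   | dog | painting | orange | smoothie
  5   | parrot | gardening | white | juice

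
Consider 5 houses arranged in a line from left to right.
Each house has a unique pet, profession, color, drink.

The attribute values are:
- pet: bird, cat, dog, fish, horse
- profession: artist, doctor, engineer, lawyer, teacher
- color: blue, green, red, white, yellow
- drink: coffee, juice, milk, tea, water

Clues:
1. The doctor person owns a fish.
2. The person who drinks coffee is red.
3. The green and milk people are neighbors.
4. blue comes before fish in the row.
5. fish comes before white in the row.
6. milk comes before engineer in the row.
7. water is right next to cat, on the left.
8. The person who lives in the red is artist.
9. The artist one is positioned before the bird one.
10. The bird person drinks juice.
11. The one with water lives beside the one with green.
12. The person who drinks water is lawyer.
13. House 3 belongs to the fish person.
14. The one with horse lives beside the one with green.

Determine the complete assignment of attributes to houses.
Solution:

House | Pet | Profession | Color | Drink
----------------------------------------
  1   | horse | lawyer | blue | water
  2   | cat | teacher | green | tea
  3   | fish | doctor | yellow | milk
  4   | dog | artist | red | coffee
  5   | bird | engineer | white | juice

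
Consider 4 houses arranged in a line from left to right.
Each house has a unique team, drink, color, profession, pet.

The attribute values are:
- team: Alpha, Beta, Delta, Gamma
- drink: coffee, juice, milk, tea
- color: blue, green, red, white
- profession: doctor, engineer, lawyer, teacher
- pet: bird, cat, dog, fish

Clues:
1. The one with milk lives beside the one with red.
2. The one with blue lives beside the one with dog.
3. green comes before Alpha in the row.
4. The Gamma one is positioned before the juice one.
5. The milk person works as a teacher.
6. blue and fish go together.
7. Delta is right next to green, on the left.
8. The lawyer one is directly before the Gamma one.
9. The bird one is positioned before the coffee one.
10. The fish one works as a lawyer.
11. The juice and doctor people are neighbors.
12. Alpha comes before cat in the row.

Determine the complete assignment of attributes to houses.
Solution:

House | Team | Drink | Color | Profession | Pet
-----------------------------------------------
  1   | Delta | tea | blue | lawyer | fish
  2   | Gamma | milk | green | teacher | dog
  3   | Alpha | juice | red | engineer | bird
  4   | Beta | coffee | white | doctor | cat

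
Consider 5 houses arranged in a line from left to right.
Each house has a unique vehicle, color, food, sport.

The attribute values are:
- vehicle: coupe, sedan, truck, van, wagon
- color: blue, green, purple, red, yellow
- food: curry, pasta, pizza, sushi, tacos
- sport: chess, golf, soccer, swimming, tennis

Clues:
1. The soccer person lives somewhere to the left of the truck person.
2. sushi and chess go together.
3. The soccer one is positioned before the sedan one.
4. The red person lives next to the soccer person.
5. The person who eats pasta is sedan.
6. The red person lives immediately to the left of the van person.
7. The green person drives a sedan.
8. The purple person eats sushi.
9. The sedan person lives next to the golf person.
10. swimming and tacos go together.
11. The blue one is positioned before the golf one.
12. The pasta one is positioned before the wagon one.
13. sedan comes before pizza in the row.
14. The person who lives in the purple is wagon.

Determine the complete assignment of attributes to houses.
Solution:

House | Vehicle | Color | Food | Sport
--------------------------------------
  1   | coupe | red | tacos | swimming
  2   | van | blue | curry | soccer
  3   | sedan | green | pasta | tennis
  4   | truck | yellow | pizza | golf
  5   | wagon | purple | sushi | chess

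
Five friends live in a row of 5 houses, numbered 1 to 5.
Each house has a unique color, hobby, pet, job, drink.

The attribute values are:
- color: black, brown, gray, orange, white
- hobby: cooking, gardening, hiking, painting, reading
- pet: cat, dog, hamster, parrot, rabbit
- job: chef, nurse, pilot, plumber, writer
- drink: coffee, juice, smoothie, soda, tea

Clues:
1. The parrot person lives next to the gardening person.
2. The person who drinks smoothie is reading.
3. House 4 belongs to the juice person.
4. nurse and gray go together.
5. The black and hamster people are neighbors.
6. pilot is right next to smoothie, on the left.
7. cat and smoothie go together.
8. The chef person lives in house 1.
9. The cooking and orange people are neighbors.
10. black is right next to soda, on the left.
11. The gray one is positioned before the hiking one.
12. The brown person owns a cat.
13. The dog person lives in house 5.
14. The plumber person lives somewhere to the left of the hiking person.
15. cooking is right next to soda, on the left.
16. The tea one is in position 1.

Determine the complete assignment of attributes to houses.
Solution:

House | Color | Hobby | Pet | Job | Drink
-----------------------------------------
  1   | black | cooking | parrot | chef | tea
  2   | orange | gardening | hamster | pilot | soda
  3   | brown | reading | cat | plumber | smoothie
  4   | gray | painting | rabbit | nurse | juice
  5   | white | hiking | dog | writer | coffee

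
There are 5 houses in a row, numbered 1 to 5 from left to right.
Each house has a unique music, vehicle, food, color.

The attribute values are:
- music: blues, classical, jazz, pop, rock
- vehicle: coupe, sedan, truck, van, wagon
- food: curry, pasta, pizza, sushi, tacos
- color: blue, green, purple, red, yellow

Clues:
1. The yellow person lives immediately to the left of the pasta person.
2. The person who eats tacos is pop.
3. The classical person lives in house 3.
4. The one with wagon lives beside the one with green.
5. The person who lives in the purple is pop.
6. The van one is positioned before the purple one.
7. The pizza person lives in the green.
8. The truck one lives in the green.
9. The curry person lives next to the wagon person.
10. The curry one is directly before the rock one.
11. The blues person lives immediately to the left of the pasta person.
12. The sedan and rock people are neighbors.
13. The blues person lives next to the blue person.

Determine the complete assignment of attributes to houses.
Solution:

House | Music | Vehicle | Food | Color
--------------------------------------
  1   | blues | sedan | curry | yellow
  2   | rock | wagon | pasta | blue
  3   | classical | truck | pizza | green
  4   | jazz | van | sushi | red
  5   | pop | coupe | tacos | purple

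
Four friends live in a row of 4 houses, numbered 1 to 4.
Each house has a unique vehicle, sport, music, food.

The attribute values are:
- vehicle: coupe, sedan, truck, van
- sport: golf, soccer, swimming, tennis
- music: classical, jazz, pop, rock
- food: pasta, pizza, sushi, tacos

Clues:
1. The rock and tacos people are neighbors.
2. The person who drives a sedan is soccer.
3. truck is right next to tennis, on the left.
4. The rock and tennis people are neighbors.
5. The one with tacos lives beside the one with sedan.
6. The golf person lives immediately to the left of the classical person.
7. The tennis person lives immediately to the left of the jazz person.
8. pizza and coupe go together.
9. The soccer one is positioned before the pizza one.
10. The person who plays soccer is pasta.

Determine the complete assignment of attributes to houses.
Solution:

House | Vehicle | Sport | Music | Food
--------------------------------------
  1   | truck | golf | rock | sushi
  2   | van | tennis | classical | tacos
  3   | sedan | soccer | jazz | pasta
  4   | coupe | swimming | pop | pizza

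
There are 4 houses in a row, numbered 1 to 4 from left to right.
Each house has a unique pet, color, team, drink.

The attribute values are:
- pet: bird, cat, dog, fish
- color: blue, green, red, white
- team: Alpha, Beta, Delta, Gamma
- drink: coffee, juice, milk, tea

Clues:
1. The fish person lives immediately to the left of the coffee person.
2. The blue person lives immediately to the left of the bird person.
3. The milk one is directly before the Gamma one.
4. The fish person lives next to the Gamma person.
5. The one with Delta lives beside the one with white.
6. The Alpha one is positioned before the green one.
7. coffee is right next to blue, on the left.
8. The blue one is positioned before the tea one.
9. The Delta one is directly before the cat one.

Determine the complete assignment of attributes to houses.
Solution:

House | Pet | Color | Team | Drink
----------------------------------
  1   | fish | red | Delta | milk
  2   | cat | white | Gamma | coffee
  3   | dog | blue | Alpha | juice
  4   | bird | green | Beta | tea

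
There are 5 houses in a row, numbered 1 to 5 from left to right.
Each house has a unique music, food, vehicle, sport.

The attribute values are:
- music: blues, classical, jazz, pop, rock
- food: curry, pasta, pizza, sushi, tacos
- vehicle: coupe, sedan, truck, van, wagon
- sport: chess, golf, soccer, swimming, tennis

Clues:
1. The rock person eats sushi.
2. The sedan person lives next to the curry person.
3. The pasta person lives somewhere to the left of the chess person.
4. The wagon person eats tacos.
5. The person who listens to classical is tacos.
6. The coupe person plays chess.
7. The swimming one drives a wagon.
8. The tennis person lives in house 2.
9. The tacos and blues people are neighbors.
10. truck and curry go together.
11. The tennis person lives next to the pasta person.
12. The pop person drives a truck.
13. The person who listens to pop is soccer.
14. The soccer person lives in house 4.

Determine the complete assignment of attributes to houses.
Solution:

House | Music | Food | Vehicle | Sport
--------------------------------------
  1   | classical | tacos | wagon | swimming
  2   | blues | pizza | van | tennis
  3   | jazz | pasta | sedan | golf
  4   | pop | curry | truck | soccer
  5   | rock | sushi | coupe | chess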